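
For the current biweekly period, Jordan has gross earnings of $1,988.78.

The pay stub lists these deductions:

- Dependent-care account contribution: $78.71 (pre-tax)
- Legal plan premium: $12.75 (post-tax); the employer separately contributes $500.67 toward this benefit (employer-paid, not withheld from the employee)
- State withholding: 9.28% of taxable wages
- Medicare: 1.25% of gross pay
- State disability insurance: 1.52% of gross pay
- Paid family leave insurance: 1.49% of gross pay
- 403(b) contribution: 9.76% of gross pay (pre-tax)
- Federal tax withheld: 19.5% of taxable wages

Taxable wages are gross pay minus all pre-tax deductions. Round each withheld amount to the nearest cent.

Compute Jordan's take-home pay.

Dependent-care account contribution: $78.71
403(b) contribution: $1,988.78 × 0.0976 = $194.10
Pre-tax total = $78.71 + $194.10 = $272.81
Taxable wages = $1,988.78 − $272.81 = $1,715.97
Federal tax withheld: $1,715.97 × 0.195 = $334.61
State withholding: $1,715.97 × 0.0928 = $159.24
State disability insurance: $1,988.78 × 0.0152 = $30.23
Medicare: $1,988.78 × 0.0125 = $24.86
Paid family leave insurance: $1,988.78 × 0.0149 = $29.63
Legal plan premium: $12.75
(Employer's $500.67 toward legal plan premium is not withheld from the employee.)
Total deductions = $78.71 + $194.10 + $334.61 + $159.24 + $30.23 + $24.86 + $29.63 + $12.75 = $864.13
Net pay = $1,988.78 − $864.13 = $1,124.65

$1,124.65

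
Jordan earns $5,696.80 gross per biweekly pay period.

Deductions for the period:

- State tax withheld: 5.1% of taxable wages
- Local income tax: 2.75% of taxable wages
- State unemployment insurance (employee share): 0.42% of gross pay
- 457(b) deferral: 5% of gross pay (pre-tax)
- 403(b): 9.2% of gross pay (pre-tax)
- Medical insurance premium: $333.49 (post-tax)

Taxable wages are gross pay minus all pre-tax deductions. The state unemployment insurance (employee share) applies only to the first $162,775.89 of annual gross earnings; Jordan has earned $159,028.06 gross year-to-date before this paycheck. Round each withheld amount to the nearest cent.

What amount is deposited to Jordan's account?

$4,154.92

403(b): $5,696.80 × 0.092 = $524.11
457(b) deferral: $5,696.80 × 0.05 = $284.84
Pre-tax total = $524.11 + $284.84 = $808.95
Taxable wages = $5,696.80 − $808.95 = $4,887.85
Local income tax: $4,887.85 × 0.0275 = $134.42
State tax withheld: $4,887.85 × 0.051 = $249.28
State unemployment insurance (employee share): only $162,775.89 − $159,028.06 = $3,747.83 of this check is subject → $3,747.83 × 0.0042 = $15.74
Medical insurance premium: $333.49
Total deductions = $524.11 + $284.84 + $134.42 + $249.28 + $15.74 + $333.49 = $1,541.88
Net pay = $5,696.80 − $1,541.88 = $4,154.92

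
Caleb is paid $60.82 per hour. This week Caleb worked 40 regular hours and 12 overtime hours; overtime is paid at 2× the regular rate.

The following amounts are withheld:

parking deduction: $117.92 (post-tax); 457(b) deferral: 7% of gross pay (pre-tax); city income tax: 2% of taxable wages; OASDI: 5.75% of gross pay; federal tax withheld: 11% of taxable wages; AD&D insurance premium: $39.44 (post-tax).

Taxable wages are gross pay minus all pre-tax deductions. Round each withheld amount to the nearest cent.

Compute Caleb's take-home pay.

$2,768.23

Regular pay: 40 × $60.82 = $2,432.80
Overtime pay: 12 × $60.82 × 2 = $1,459.68
Gross pay = $2,432.80 + $1,459.68 = $3,892.48
457(b) deferral: $3,892.48 × 0.07 = $272.47
Taxable wages = $3,892.48 − $272.47 = $3,620.01
City income tax: $3,620.01 × 0.02 = $72.40
Federal tax withheld: $3,620.01 × 0.11 = $398.20
OASDI: $3,892.48 × 0.0575 = $223.82
Parking deduction: $117.92
AD&D insurance premium: $39.44
Total deductions = $272.47 + $72.40 + $398.20 + $223.82 + $117.92 + $39.44 = $1,124.25
Net pay = $3,892.48 − $1,124.25 = $2,768.23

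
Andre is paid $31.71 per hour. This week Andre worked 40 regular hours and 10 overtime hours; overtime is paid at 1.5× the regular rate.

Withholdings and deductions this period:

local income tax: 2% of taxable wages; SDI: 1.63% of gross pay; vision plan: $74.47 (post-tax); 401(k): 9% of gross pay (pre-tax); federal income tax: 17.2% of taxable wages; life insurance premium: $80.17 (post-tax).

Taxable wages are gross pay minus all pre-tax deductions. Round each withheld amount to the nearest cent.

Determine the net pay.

$1099.30

Regular pay: 40 × $31.71 = $1268.40
Overtime pay: 10 × $31.71 × 1.5 = $475.65
Gross pay = $1268.40 + $475.65 = $1744.05
401(k): $1744.05 × 0.09 = $156.96
Taxable wages = $1744.05 − $156.96 = $1587.09
Federal income tax: $1587.09 × 0.172 = $272.98
Local income tax: $1587.09 × 0.02 = $31.74
SDI: $1744.05 × 0.0163 = $28.43
Life insurance premium: $80.17
Vision plan: $74.47
Total deductions = $156.96 + $272.98 + $31.74 + $28.43 + $80.17 + $74.47 = $644.75
Net pay = $1744.05 − $644.75 = $1099.30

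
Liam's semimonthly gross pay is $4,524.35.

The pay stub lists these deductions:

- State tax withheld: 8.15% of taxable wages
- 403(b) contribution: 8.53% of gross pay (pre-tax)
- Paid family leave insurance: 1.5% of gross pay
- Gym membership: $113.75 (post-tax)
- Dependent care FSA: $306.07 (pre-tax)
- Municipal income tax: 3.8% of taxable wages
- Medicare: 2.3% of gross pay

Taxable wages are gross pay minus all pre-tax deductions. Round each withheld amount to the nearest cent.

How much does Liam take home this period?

$3,088.70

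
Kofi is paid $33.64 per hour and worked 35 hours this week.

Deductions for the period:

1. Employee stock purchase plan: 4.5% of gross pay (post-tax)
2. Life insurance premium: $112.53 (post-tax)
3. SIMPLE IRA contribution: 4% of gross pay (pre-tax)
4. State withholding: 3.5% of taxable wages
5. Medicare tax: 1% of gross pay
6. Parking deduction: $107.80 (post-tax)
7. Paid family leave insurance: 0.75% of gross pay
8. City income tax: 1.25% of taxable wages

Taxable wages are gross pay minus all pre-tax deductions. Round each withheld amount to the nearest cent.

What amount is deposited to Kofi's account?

$782.70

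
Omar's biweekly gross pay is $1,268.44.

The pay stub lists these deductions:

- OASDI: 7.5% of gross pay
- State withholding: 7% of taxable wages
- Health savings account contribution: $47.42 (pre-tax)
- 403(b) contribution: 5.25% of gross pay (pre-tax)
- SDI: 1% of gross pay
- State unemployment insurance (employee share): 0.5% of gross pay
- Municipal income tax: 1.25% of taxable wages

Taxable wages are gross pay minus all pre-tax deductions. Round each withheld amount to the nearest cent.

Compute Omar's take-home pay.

$945.04

403(b) contribution: $1,268.44 × 0.0525 = $66.59
Health savings account contribution: $47.42
Pre-tax total = $66.59 + $47.42 = $114.01
Taxable wages = $1,268.44 − $114.01 = $1,154.43
Municipal income tax: $1,154.43 × 0.0125 = $14.43
State withholding: $1,154.43 × 0.07 = $80.81
OASDI: $1,268.44 × 0.075 = $95.13
SDI: $1,268.44 × 0.01 = $12.68
State unemployment insurance (employee share): $1,268.44 × 0.005 = $6.34
Total deductions = $66.59 + $47.42 + $14.43 + $80.81 + $95.13 + $12.68 + $6.34 = $323.40
Net pay = $1,268.44 − $323.40 = $945.04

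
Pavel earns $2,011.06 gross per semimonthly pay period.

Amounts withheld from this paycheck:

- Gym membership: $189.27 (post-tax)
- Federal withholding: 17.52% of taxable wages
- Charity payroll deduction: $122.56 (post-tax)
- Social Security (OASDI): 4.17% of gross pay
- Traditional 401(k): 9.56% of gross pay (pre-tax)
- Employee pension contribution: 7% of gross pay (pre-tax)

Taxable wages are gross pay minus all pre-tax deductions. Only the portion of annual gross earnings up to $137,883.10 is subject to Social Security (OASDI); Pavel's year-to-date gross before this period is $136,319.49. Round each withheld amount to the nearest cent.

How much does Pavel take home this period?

$1,007.01

Employee pension contribution: $2,011.06 × 0.07 = $140.77
Traditional 401(k): $2,011.06 × 0.0956 = $192.26
Pre-tax total = $140.77 + $192.26 = $333.03
Taxable wages = $2,011.06 − $333.03 = $1,678.03
Federal withholding: $1,678.03 × 0.1752 = $293.99
Social Security (OASDI): only $137,883.10 − $136,319.49 = $1,563.61 of this check is subject → $1,563.61 × 0.0417 = $65.20
Charity payroll deduction: $122.56
Gym membership: $189.27
Total deductions = $140.77 + $192.26 + $293.99 + $65.20 + $122.56 + $189.27 = $1,004.05
Net pay = $2,011.06 − $1,004.05 = $1,007.01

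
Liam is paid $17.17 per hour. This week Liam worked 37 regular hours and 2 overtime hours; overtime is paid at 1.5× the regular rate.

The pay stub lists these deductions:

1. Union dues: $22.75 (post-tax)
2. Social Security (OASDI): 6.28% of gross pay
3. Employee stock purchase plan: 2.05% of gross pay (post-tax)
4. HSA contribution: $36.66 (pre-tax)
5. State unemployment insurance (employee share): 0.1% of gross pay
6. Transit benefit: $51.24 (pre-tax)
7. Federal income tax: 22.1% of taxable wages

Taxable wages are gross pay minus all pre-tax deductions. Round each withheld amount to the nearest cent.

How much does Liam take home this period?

$385.89

Regular pay: 37 × $17.17 = $635.29
Overtime pay: 2 × $17.17 × 1.5 = $51.51
Gross pay = $635.29 + $51.51 = $686.80
Transit benefit: $51.24
HSA contribution: $36.66
Pre-tax total = $51.24 + $36.66 = $87.90
Taxable wages = $686.80 − $87.90 = $598.90
Federal income tax: $598.90 × 0.221 = $132.36
Social Security (OASDI): $686.80 × 0.0628 = $43.13
State unemployment insurance (employee share): $686.80 × 0.001 = $0.69
Employee stock purchase plan: $686.80 × 0.0205 = $14.08
Union dues: $22.75
Total deductions = $51.24 + $36.66 + $132.36 + $43.13 + $0.69 + $14.08 + $22.75 = $300.91
Net pay = $686.80 − $300.91 = $385.89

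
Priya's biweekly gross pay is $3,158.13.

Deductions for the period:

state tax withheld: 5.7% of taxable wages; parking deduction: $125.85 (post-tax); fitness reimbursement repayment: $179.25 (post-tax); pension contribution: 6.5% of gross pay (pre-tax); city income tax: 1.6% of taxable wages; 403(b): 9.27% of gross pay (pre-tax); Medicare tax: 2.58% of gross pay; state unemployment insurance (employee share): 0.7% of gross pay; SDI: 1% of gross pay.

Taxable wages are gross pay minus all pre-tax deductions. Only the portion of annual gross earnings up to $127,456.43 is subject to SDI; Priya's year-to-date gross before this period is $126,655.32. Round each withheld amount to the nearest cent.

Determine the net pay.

Pension contribution: $3,158.13 × 0.065 = $205.28
403(b): $3,158.13 × 0.0927 = $292.76
Pre-tax total = $205.28 + $292.76 = $498.04
Taxable wages = $3,158.13 − $498.04 = $2,660.09
City income tax: $2,660.09 × 0.016 = $42.56
State tax withheld: $2,660.09 × 0.057 = $151.63
SDI: only $127,456.43 − $126,655.32 = $801.11 of this check is subject → $801.11 × 0.01 = $8.01
Medicare tax: $3,158.13 × 0.0258 = $81.48
State unemployment insurance (employee share): $3,158.13 × 0.007 = $22.11
Fitness reimbursement repayment: $179.25
Parking deduction: $125.85
Total deductions = $205.28 + $292.76 + $42.56 + $151.63 + $8.01 + $81.48 + $22.11 + $179.25 + $125.85 = $1,108.93
Net pay = $3,158.13 − $1,108.93 = $2,049.20

$2,049.20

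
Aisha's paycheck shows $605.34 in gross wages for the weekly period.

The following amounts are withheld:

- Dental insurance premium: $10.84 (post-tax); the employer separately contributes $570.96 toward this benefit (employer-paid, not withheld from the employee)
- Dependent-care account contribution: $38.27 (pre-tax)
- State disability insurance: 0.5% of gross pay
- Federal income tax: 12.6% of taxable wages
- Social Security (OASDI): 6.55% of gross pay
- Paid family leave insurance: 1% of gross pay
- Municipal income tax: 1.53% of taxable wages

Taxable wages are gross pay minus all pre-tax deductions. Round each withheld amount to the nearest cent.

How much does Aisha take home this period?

Dependent-care account contribution: $38.27
Taxable wages = $605.34 − $38.27 = $567.07
Federal income tax: $567.07 × 0.126 = $71.45
Municipal income tax: $567.07 × 0.0153 = $8.68
State disability insurance: $605.34 × 0.005 = $3.03
Paid family leave insurance: $605.34 × 0.01 = $6.05
Social Security (OASDI): $605.34 × 0.0655 = $39.65
Dental insurance premium: $10.84
(Employer's $570.96 toward dental insurance premium is not withheld from the employee.)
Total deductions = $38.27 + $71.45 + $8.68 + $3.03 + $6.05 + $39.65 + $10.84 = $177.97
Net pay = $605.34 − $177.97 = $427.37

$427.37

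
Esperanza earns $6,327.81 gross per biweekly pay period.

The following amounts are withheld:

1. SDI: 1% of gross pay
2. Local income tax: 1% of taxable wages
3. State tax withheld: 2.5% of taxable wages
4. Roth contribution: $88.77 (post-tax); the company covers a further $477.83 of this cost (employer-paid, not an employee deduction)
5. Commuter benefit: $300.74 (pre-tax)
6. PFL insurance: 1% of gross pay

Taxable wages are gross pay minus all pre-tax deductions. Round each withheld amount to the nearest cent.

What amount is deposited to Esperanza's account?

$5,600.79

Commuter benefit: $300.74
Taxable wages = $6,327.81 − $300.74 = $6,027.07
Local income tax: $6,027.07 × 0.01 = $60.27
State tax withheld: $6,027.07 × 0.025 = $150.68
PFL insurance: $6,327.81 × 0.01 = $63.28
SDI: $6,327.81 × 0.01 = $63.28
Roth contribution: $88.77
(Employer's $477.83 toward Roth contribution is not withheld from the employee.)
Total deductions = $300.74 + $60.27 + $150.68 + $63.28 + $63.28 + $88.77 = $727.02
Net pay = $6,327.81 − $727.02 = $5,600.79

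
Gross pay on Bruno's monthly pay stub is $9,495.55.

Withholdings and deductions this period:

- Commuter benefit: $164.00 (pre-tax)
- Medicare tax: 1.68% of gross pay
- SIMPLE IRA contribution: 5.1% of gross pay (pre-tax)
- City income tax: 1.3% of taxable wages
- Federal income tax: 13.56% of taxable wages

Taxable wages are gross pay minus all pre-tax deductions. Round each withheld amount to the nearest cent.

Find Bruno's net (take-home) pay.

SIMPLE IRA contribution: $9,495.55 × 0.051 = $484.27
Commuter benefit: $164.00
Pre-tax total = $484.27 + $164.00 = $648.27
Taxable wages = $9,495.55 − $648.27 = $8,847.28
Federal income tax: $8,847.28 × 0.1356 = $1,199.69
City income tax: $8,847.28 × 0.013 = $115.01
Medicare tax: $9,495.55 × 0.0168 = $159.53
Total deductions = $484.27 + $164.00 + $1,199.69 + $115.01 + $159.53 = $2,122.50
Net pay = $9,495.55 − $2,122.50 = $7,373.05

$7,373.05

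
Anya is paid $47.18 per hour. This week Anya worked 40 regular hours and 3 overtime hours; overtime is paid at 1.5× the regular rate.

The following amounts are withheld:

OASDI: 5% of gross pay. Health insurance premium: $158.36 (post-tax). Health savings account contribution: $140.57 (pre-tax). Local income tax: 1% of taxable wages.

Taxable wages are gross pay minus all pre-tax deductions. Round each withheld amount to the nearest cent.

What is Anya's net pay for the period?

$1,676.01

Regular pay: 40 × $47.18 = $1,887.20
Overtime pay: 3 × $47.18 × 1.5 = $212.31
Gross pay = $1,887.20 + $212.31 = $2,099.51
Health savings account contribution: $140.57
Taxable wages = $2,099.51 − $140.57 = $1,958.94
Local income tax: $1,958.94 × 0.01 = $19.59
OASDI: $2,099.51 × 0.05 = $104.98
Health insurance premium: $158.36
Total deductions = $140.57 + $19.59 + $104.98 + $158.36 = $423.50
Net pay = $2,099.51 − $423.50 = $1,676.01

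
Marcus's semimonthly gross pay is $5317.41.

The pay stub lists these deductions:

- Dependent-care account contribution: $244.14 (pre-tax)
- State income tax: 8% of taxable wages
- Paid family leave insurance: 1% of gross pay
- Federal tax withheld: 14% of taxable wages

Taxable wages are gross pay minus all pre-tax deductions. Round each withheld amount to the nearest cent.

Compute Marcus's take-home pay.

Dependent-care account contribution: $244.14
Taxable wages = $5317.41 − $244.14 = $5073.27
State income tax: $5073.27 × 0.08 = $405.86
Federal tax withheld: $5073.27 × 0.14 = $710.26
Paid family leave insurance: $5317.41 × 0.01 = $53.17
Total deductions = $244.14 + $405.86 + $710.26 + $53.17 = $1413.43
Net pay = $5317.41 − $1413.43 = $3903.98

$3903.98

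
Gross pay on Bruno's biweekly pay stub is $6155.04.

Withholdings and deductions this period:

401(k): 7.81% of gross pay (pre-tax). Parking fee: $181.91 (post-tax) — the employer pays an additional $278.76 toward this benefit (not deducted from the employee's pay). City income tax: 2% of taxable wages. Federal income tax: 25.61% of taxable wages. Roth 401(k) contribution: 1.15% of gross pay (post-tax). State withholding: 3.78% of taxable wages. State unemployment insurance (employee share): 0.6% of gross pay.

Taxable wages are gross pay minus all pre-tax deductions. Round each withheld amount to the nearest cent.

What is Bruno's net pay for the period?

$3603.53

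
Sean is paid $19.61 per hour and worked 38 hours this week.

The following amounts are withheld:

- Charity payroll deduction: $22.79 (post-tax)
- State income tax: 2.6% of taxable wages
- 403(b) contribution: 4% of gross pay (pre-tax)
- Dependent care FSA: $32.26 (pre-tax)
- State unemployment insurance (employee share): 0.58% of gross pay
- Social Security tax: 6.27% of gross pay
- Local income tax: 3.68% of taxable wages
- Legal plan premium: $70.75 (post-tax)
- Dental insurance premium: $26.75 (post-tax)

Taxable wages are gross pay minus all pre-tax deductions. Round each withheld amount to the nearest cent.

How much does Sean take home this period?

Gross pay: 38 × $19.61 = $745.18
Dependent care FSA: $32.26
403(b) contribution: $745.18 × 0.04 = $29.81
Pre-tax total = $32.26 + $29.81 = $62.07
Taxable wages = $745.18 − $62.07 = $683.11
Local income tax: $683.11 × 0.0368 = $25.14
State income tax: $683.11 × 0.026 = $17.76
State unemployment insurance (employee share): $745.18 × 0.0058 = $4.32
Social Security tax: $745.18 × 0.0627 = $46.72
Legal plan premium: $70.75
Charity payroll deduction: $22.79
Dental insurance premium: $26.75
Total deductions = $32.26 + $29.81 + $25.14 + $17.76 + $4.32 + $46.72 + $70.75 + $22.79 + $26.75 = $276.30
Net pay = $745.18 − $276.30 = $468.88

$468.88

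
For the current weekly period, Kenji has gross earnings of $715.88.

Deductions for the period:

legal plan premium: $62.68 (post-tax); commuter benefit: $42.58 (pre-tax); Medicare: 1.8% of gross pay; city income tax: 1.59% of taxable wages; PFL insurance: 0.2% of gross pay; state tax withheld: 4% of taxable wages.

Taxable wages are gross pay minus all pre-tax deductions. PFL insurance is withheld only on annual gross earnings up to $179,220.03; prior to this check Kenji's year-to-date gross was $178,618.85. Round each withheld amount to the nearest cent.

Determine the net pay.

$558.89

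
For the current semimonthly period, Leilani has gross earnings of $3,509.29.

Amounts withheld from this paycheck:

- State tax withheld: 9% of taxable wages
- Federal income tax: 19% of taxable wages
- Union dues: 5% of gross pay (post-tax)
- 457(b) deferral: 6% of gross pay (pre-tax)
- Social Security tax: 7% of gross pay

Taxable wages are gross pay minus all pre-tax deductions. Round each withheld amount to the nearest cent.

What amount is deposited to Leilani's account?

$1,953.97

457(b) deferral: $3,509.29 × 0.06 = $210.56
Taxable wages = $3,509.29 − $210.56 = $3,298.73
Federal income tax: $3,298.73 × 0.19 = $626.76
State tax withheld: $3,298.73 × 0.09 = $296.89
Social Security tax: $3,509.29 × 0.07 = $245.65
Union dues: $3,509.29 × 0.05 = $175.46
Total deductions = $210.56 + $626.76 + $296.89 + $245.65 + $175.46 = $1,555.32
Net pay = $3,509.29 − $1,555.32 = $1,953.97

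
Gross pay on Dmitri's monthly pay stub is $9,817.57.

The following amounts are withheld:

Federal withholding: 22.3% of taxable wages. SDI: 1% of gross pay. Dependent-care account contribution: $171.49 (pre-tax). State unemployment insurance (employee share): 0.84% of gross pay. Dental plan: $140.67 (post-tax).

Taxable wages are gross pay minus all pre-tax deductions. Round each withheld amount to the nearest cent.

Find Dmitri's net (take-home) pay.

Dependent-care account contribution: $171.49
Taxable wages = $9,817.57 − $171.49 = $9,646.08
Federal withholding: $9,646.08 × 0.223 = $2,151.08
State unemployment insurance (employee share): $9,817.57 × 0.0084 = $82.47
SDI: $9,817.57 × 0.01 = $98.18
Dental plan: $140.67
Total deductions = $171.49 + $2,151.08 + $82.47 + $98.18 + $140.67 = $2,643.89
Net pay = $9,817.57 − $2,643.89 = $7,173.68

$7,173.68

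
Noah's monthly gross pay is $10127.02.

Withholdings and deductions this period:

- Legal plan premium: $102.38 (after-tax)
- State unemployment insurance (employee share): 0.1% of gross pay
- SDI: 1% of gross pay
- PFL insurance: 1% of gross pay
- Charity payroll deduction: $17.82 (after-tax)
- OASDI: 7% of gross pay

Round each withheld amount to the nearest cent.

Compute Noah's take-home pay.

OASDI: $10127.02 × 0.07 = $708.89
PFL insurance: $10127.02 × 0.01 = $101.27
SDI: $10127.02 × 0.01 = $101.27
State unemployment insurance (employee share): $10127.02 × 0.001 = $10.13
Legal plan premium: $102.38
Charity payroll deduction: $17.82
Total deductions = $708.89 + $101.27 + $101.27 + $10.13 + $102.38 + $17.82 = $1041.76
Net pay = $10127.02 − $1041.76 = $9085.26

$9085.26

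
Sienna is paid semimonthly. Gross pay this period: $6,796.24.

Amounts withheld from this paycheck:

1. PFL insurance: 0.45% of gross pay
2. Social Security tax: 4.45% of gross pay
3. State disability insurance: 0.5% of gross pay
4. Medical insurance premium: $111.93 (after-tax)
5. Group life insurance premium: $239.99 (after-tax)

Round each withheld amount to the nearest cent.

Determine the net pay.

Social Security tax: $6,796.24 × 0.0445 = $302.43
State disability insurance: $6,796.24 × 0.005 = $33.98
PFL insurance: $6,796.24 × 0.0045 = $30.58
Medical insurance premium: $111.93
Group life insurance premium: $239.99
Total deductions = $302.43 + $33.98 + $30.58 + $111.93 + $239.99 = $718.91
Net pay = $6,796.24 − $718.91 = $6,077.33

$6,077.33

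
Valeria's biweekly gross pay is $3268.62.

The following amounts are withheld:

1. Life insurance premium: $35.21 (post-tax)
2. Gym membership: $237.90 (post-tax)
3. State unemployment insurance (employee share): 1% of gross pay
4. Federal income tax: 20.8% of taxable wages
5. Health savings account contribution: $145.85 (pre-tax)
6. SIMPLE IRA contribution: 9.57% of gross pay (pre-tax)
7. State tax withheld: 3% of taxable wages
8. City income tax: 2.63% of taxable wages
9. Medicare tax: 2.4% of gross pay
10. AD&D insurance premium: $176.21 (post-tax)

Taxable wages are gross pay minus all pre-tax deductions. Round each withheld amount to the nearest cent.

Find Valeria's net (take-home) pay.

$1506.83

SIMPLE IRA contribution: $3268.62 × 0.0957 = $312.81
Health savings account contribution: $145.85
Pre-tax total = $312.81 + $145.85 = $458.66
Taxable wages = $3268.62 − $458.66 = $2809.96
City income tax: $2809.96 × 0.0263 = $73.90
State tax withheld: $2809.96 × 0.03 = $84.30
Federal income tax: $2809.96 × 0.208 = $584.47
State unemployment insurance (employee share): $3268.62 × 0.01 = $32.69
Medicare tax: $3268.62 × 0.024 = $78.45
AD&D insurance premium: $176.21
Life insurance premium: $35.21
Gym membership: $237.90
Total deductions = $312.81 + $145.85 + $73.90 + $84.30 + $584.47 + $32.69 + $78.45 + $176.21 + $35.21 + $237.90 = $1761.79
Net pay = $3268.62 − $1761.79 = $1506.83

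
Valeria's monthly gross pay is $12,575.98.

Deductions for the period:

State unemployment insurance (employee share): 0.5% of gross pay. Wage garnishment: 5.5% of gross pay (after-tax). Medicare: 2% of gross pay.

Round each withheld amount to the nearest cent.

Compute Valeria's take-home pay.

$11,569.90

State unemployment insurance (employee share): $12,575.98 × 0.005 = $62.88
Medicare: $12,575.98 × 0.02 = $251.52
Wage garnishment: $12,575.98 × 0.055 = $691.68
Total deductions = $62.88 + $251.52 + $691.68 = $1,006.08
Net pay = $12,575.98 − $1,006.08 = $11,569.90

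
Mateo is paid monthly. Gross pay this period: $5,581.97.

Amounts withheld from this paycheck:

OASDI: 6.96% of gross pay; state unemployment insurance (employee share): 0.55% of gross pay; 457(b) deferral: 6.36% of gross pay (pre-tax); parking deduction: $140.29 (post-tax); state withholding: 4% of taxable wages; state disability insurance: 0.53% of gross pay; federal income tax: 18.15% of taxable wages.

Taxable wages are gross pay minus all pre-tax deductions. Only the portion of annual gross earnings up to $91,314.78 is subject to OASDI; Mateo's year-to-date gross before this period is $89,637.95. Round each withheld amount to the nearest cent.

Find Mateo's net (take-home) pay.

$3,751.91

457(b) deferral: $5,581.97 × 0.0636 = $355.01
Taxable wages = $5,581.97 − $355.01 = $5,226.96
Federal income tax: $5,226.96 × 0.1815 = $948.69
State withholding: $5,226.96 × 0.04 = $209.08
State unemployment insurance (employee share): $5,581.97 × 0.0055 = $30.70
State disability insurance: $5,581.97 × 0.0053 = $29.58
OASDI: only $91,314.78 − $89,637.95 = $1,676.83 of this check is subject → $1,676.83 × 0.0696 = $116.71
Parking deduction: $140.29
Total deductions = $355.01 + $948.69 + $209.08 + $30.70 + $29.58 + $116.71 + $140.29 = $1,830.06
Net pay = $5,581.97 − $1,830.06 = $3,751.91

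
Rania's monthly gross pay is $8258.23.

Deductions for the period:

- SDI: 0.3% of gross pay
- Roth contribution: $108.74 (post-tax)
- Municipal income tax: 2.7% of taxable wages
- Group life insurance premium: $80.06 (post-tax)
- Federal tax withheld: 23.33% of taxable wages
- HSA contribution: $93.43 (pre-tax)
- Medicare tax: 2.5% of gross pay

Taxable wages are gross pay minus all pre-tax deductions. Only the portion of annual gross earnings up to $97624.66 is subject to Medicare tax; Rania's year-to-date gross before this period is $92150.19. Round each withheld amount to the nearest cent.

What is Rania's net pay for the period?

HSA contribution: $93.43
Taxable wages = $8258.23 − $93.43 = $8164.80
Federal tax withheld: $8164.80 × 0.2333 = $1904.85
Municipal income tax: $8164.80 × 0.027 = $220.45
SDI: $8258.23 × 0.003 = $24.77
Medicare tax: only $97624.66 − $92150.19 = $5474.47 of this check is subject → $5474.47 × 0.025 = $136.86
Roth contribution: $108.74
Group life insurance premium: $80.06
Total deductions = $93.43 + $1904.85 + $220.45 + $24.77 + $136.86 + $108.74 + $80.06 = $2569.16
Net pay = $8258.23 − $2569.16 = $5689.07

$5689.07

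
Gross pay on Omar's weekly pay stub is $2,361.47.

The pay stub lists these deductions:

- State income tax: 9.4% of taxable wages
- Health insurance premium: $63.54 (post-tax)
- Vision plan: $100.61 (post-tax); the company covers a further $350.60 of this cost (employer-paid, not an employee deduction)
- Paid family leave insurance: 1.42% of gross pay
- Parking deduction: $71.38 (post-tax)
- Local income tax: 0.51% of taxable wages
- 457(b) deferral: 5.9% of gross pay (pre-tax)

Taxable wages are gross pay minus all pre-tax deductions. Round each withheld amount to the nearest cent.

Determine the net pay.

457(b) deferral: $2,361.47 × 0.059 = $139.33
Taxable wages = $2,361.47 − $139.33 = $2,222.14
State income tax: $2,222.14 × 0.094 = $208.88
Local income tax: $2,222.14 × 0.0051 = $11.33
Paid family leave insurance: $2,361.47 × 0.0142 = $33.53
Health insurance premium: $63.54
Parking deduction: $71.38
Vision plan: $100.61
(Employer's $350.60 toward vision plan is not withheld from the employee.)
Total deductions = $139.33 + $208.88 + $11.33 + $33.53 + $63.54 + $71.38 + $100.61 = $628.60
Net pay = $2,361.47 − $628.60 = $1,732.87

$1,732.87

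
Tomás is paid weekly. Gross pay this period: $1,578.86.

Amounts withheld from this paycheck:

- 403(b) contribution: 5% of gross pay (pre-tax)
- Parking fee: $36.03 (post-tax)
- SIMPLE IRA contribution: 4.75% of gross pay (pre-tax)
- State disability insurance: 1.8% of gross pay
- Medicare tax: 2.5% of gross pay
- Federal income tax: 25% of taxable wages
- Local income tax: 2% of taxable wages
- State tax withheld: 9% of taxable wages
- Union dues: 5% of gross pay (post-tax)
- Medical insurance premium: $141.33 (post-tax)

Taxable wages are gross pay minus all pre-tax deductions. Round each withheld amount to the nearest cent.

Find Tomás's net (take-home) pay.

403(b) contribution: $1,578.86 × 0.05 = $78.94
SIMPLE IRA contribution: $1,578.86 × 0.0475 = $75.00
Pre-tax total = $78.94 + $75.00 = $153.94
Taxable wages = $1,578.86 − $153.94 = $1,424.92
State tax withheld: $1,424.92 × 0.09 = $128.24
Federal income tax: $1,424.92 × 0.25 = $356.23
Local income tax: $1,424.92 × 0.02 = $28.50
Medicare tax: $1,578.86 × 0.025 = $39.47
State disability insurance: $1,578.86 × 0.018 = $28.42
Union dues: $1,578.86 × 0.05 = $78.94
Medical insurance premium: $141.33
Parking fee: $36.03
Total deductions = $78.94 + $75.00 + $128.24 + $356.23 + $28.50 + $39.47 + $28.42 + $78.94 + $141.33 + $36.03 = $991.10
Net pay = $1,578.86 − $991.10 = $587.76

$587.76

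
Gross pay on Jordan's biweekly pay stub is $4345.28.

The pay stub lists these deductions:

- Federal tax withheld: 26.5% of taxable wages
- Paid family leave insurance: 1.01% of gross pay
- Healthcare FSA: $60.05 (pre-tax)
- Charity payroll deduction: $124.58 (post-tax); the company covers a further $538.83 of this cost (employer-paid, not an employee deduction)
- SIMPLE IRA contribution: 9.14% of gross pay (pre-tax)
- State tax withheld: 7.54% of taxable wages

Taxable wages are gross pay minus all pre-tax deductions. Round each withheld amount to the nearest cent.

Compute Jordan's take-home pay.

$2396.10

Healthcare FSA: $60.05
SIMPLE IRA contribution: $4345.28 × 0.0914 = $397.16
Pre-tax total = $60.05 + $397.16 = $457.21
Taxable wages = $4345.28 − $457.21 = $3888.07
Federal tax withheld: $3888.07 × 0.265 = $1030.34
State tax withheld: $3888.07 × 0.0754 = $293.16
Paid family leave insurance: $4345.28 × 0.0101 = $43.89
Charity payroll deduction: $124.58
(Employer's $538.83 toward charity payroll deduction is not withheld from the employee.)
Total deductions = $60.05 + $397.16 + $1030.34 + $293.16 + $43.89 + $124.58 = $1949.18
Net pay = $4345.28 − $1949.18 = $2396.10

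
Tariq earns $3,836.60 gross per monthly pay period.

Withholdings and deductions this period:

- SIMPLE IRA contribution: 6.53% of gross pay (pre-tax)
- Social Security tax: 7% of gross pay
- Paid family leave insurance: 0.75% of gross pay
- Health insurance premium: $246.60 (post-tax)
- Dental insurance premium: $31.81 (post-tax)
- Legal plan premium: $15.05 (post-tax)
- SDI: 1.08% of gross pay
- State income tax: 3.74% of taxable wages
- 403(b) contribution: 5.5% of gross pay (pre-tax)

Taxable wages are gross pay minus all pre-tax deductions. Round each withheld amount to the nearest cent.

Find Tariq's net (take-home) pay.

$2,616.60

SIMPLE IRA contribution: $3,836.60 × 0.0653 = $250.53
403(b) contribution: $3,836.60 × 0.055 = $211.01
Pre-tax total = $250.53 + $211.01 = $461.54
Taxable wages = $3,836.60 − $461.54 = $3,375.06
State income tax: $3,375.06 × 0.0374 = $126.23
Social Security tax: $3,836.60 × 0.07 = $268.56
Paid family leave insurance: $3,836.60 × 0.0075 = $28.77
SDI: $3,836.60 × 0.0108 = $41.44
Dental insurance premium: $31.81
Legal plan premium: $15.05
Health insurance premium: $246.60
Total deductions = $250.53 + $211.01 + $126.23 + $268.56 + $28.77 + $41.44 + $31.81 + $15.05 + $246.60 = $1,220.00
Net pay = $3,836.60 − $1,220.00 = $2,616.60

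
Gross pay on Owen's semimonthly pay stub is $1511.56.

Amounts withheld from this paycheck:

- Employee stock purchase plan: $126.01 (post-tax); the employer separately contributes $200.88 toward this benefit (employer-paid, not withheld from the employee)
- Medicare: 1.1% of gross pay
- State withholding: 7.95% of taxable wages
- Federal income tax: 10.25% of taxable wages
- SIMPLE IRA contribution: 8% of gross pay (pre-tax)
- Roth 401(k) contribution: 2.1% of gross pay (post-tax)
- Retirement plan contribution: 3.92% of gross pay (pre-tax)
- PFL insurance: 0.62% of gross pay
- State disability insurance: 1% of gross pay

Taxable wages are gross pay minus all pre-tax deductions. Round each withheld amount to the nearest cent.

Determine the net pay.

$890.20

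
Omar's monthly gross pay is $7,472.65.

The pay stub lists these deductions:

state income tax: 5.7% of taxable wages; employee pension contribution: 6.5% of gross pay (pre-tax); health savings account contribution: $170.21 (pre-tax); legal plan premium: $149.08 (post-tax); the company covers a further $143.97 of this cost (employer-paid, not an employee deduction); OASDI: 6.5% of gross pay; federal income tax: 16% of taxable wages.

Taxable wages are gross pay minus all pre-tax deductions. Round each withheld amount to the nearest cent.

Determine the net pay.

$4,702.69

Health savings account contribution: $170.21
Employee pension contribution: $7,472.65 × 0.065 = $485.72
Pre-tax total = $170.21 + $485.72 = $655.93
Taxable wages = $7,472.65 − $655.93 = $6,816.72
State income tax: $6,816.72 × 0.057 = $388.55
Federal income tax: $6,816.72 × 0.16 = $1,090.68
OASDI: $7,472.65 × 0.065 = $485.72
Legal plan premium: $149.08
(Employer's $143.97 toward legal plan premium is not withheld from the employee.)
Total deductions = $170.21 + $485.72 + $388.55 + $1,090.68 + $485.72 + $149.08 = $2,769.96
Net pay = $7,472.65 − $2,769.96 = $4,702.69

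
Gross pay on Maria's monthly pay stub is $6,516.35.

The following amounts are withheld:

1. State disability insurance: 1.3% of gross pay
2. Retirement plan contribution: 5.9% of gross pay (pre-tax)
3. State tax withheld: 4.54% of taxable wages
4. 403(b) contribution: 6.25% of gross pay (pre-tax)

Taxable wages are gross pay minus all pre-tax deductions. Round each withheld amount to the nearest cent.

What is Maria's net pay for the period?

Retirement plan contribution: $6,516.35 × 0.059 = $384.46
403(b) contribution: $6,516.35 × 0.0625 = $407.27
Pre-tax total = $384.46 + $407.27 = $791.73
Taxable wages = $6,516.35 − $791.73 = $5,724.62
State tax withheld: $5,724.62 × 0.0454 = $259.90
State disability insurance: $6,516.35 × 0.013 = $84.71
Total deductions = $384.46 + $407.27 + $259.90 + $84.71 = $1,136.34
Net pay = $6,516.35 − $1,136.34 = $5,380.01

$5,380.01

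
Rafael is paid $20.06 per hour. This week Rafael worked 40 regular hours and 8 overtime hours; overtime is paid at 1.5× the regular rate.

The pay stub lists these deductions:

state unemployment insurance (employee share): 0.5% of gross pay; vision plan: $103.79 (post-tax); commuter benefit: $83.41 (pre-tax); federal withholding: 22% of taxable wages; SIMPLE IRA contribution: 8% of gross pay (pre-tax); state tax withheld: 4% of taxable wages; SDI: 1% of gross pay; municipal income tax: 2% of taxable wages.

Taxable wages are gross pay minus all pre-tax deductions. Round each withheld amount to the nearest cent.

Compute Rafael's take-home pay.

$511.46

Regular pay: 40 × $20.06 = $802.40
Overtime pay: 8 × $20.06 × 1.5 = $240.72
Gross pay = $802.40 + $240.72 = $1,043.12
SIMPLE IRA contribution: $1,043.12 × 0.08 = $83.45
Commuter benefit: $83.41
Pre-tax total = $83.45 + $83.41 = $166.86
Taxable wages = $1,043.12 − $166.86 = $876.26
State tax withheld: $876.26 × 0.04 = $35.05
Federal withholding: $876.26 × 0.22 = $192.78
Municipal income tax: $876.26 × 0.02 = $17.53
SDI: $1,043.12 × 0.01 = $10.43
State unemployment insurance (employee share): $1,043.12 × 0.005 = $5.22
Vision plan: $103.79
Total deductions = $83.45 + $83.41 + $35.05 + $192.78 + $17.53 + $10.43 + $5.22 + $103.79 = $531.66
Net pay = $1,043.12 − $531.66 = $511.46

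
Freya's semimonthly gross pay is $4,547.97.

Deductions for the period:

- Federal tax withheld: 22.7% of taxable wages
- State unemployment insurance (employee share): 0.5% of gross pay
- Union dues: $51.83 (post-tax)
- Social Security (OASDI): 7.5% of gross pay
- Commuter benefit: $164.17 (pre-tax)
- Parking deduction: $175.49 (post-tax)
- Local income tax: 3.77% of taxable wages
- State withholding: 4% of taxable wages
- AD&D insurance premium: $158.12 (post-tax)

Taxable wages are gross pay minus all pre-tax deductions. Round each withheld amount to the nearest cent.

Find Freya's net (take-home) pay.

$2,298.78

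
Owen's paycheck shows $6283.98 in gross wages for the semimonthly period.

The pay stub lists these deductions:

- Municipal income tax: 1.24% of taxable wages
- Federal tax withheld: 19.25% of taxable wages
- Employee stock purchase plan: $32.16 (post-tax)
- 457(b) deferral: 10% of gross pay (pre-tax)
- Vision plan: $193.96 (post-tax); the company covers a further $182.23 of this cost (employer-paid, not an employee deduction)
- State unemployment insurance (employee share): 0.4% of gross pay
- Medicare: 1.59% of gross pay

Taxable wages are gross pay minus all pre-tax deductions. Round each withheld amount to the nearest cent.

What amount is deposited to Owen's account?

457(b) deferral: $6283.98 × 0.1 = $628.40
Taxable wages = $6283.98 − $628.40 = $5655.58
Municipal income tax: $5655.58 × 0.0124 = $70.13
Federal tax withheld: $5655.58 × 0.1925 = $1088.70
State unemployment insurance (employee share): $6283.98 × 0.004 = $25.14
Medicare: $6283.98 × 0.0159 = $99.92
Employee stock purchase plan: $32.16
Vision plan: $193.96
(Employer's $182.23 toward vision plan is not withheld from the employee.)
Total deductions = $628.40 + $70.13 + $1088.70 + $25.14 + $99.92 + $32.16 + $193.96 = $2138.41
Net pay = $6283.98 − $2138.41 = $4145.57

$4145.57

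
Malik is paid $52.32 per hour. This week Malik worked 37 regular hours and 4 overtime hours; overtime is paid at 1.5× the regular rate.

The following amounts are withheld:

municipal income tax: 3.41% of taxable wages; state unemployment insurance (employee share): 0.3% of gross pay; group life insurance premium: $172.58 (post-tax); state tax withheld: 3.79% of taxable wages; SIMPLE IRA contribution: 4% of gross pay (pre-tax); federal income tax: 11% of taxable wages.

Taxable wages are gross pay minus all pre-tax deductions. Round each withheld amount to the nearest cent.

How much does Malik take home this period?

Regular pay: 37 × $52.32 = $1935.84
Overtime pay: 4 × $52.32 × 1.5 = $313.92
Gross pay = $1935.84 + $313.92 = $2249.76
SIMPLE IRA contribution: $2249.76 × 0.04 = $89.99
Taxable wages = $2249.76 − $89.99 = $2159.77
State tax withheld: $2159.77 × 0.0379 = $81.86
Federal income tax: $2159.77 × 0.11 = $237.57
Municipal income tax: $2159.77 × 0.0341 = $73.65
State unemployment insurance (employee share): $2249.76 × 0.003 = $6.75
Group life insurance premium: $172.58
Total deductions = $89.99 + $81.86 + $237.57 + $73.65 + $6.75 + $172.58 = $662.40
Net pay = $2249.76 − $662.40 = $1587.36

$1587.36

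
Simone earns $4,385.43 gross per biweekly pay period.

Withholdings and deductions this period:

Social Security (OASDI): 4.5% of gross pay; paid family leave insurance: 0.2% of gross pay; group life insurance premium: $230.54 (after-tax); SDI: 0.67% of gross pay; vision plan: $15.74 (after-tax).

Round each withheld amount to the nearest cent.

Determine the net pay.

SDI: $4,385.43 × 0.0067 = $29.38
Social Security (OASDI): $4,385.43 × 0.045 = $197.34
Paid family leave insurance: $4,385.43 × 0.002 = $8.77
Group life insurance premium: $230.54
Vision plan: $15.74
Total deductions = $29.38 + $197.34 + $8.77 + $230.54 + $15.74 = $481.77
Net pay = $4,385.43 − $481.77 = $3,903.66

$3,903.66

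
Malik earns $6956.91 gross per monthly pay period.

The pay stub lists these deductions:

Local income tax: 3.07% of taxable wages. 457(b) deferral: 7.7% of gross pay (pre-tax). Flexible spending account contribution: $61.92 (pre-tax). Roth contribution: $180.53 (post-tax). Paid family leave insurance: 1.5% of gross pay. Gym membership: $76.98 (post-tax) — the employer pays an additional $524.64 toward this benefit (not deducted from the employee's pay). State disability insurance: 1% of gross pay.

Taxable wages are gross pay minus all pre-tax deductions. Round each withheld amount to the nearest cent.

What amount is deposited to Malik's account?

Flexible spending account contribution: $61.92
457(b) deferral: $6956.91 × 0.077 = $535.68
Pre-tax total = $61.92 + $535.68 = $597.60
Taxable wages = $6956.91 − $597.60 = $6359.31
Local income tax: $6359.31 × 0.0307 = $195.23
Paid family leave insurance: $6956.91 × 0.015 = $104.35
State disability insurance: $6956.91 × 0.01 = $69.57
Gym membership: $76.98
Roth contribution: $180.53
(Employer's $524.64 toward gym membership is not withheld from the employee.)
Total deductions = $61.92 + $535.68 + $195.23 + $104.35 + $69.57 + $76.98 + $180.53 = $1224.26
Net pay = $6956.91 − $1224.26 = $5732.65

$5732.65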